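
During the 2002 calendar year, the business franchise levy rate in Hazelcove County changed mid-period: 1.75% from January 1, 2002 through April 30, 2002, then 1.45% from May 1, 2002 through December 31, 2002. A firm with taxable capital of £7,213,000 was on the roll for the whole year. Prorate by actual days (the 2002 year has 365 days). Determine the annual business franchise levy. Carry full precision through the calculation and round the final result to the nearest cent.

£111,702.69

January 1 – April 30, 2002: 120 days at 1.75% → £7,213,000 × 1.75% × 120/365 = £41,499.4521
May 1 – December 31, 2002: 245 days at 1.45% → £7,213,000 × 1.45% × 245/365 = £70,203.2397
Total = £111,702.6918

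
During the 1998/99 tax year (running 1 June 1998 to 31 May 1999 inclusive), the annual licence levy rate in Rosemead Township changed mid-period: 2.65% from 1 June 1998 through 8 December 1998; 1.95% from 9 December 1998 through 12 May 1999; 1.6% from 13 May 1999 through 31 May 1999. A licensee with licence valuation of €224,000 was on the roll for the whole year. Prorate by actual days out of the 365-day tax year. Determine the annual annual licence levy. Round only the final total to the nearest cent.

1 June – 8 December 1998: 191 days at 2.65% → €224,000 × 2.65% × 191/365 = €3,106.2356
9 December 1998 – 12 May 1999: 155 days at 1.95% → €224,000 × 1.95% × 155/365 = €1,854.9041
13 May – 31 May 1999: 19 days at 1.6% → €224,000 × 1.6% × 19/365 = €186.5644
Total = €5,147.7041

€5,147.70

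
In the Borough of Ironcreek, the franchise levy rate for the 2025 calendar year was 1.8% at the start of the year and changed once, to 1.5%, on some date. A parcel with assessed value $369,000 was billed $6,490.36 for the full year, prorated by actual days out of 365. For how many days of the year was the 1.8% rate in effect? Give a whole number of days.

Let d = days at the first rate; then 365 − d days at the second rate.
$369,000 × [1.8%·d + 1.5%·(365−d)] / 365 = $6,490.36
Solving gives d = 315, so the new rate took effect on 12 November 2025.

315 days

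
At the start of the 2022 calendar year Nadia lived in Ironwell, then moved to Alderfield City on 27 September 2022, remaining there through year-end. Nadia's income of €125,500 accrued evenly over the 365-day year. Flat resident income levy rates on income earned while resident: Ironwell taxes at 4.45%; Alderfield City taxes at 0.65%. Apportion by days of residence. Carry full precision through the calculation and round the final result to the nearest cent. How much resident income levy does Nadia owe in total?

Ironwell, 1 January – 26 September 2022: 269 days → €125,500 × 4.45% × 269/365 = €4,115.8842
Alderfield City, 27 September – 31 December 2022: 96 days → €125,500 × 0.65% × 96/365 = €214.5534
Total = €4,330.4377

€4,330.44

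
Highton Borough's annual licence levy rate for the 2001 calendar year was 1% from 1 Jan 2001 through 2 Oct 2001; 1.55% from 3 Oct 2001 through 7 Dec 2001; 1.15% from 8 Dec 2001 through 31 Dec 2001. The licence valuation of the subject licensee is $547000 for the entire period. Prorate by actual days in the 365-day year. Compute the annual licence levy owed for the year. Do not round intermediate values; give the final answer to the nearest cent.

$6067.95

1 Jan – 2 Oct 2001: 275 days at 1% → $547000 × 1% × 275/365 = $4121.2329
3 Oct – 7 Dec 2001: 66 days at 1.55% → $547000 × 1.55% × 66/365 = $1533.0986
8 Dec – 31 Dec 2001: 24 days at 1.15% → $547000 × 1.15% × 24/365 = $413.6219
Total = $6067.9534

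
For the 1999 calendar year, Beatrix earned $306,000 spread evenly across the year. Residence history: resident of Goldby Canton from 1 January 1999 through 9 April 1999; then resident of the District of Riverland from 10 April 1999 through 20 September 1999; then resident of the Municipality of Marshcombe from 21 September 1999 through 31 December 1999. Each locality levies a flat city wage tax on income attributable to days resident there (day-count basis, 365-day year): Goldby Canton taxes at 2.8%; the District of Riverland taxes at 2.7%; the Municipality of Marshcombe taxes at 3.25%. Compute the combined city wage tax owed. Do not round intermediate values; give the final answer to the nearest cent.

Goldby Canton, 1 January – 9 April 1999: 99 days → $306,000 × 2.8% × 99/365 = $2,323.9233
The District of Riverland, 10 April – 20 September 1999: 164 days → $306,000 × 2.7% × 164/365 = $3,712.2411
The Municipality of Marshcombe, 21 September – 31 December 1999: 102 days → $306,000 × 3.25% × 102/365 = $2,779.1507
Total = $8,815.3151

$8,815.32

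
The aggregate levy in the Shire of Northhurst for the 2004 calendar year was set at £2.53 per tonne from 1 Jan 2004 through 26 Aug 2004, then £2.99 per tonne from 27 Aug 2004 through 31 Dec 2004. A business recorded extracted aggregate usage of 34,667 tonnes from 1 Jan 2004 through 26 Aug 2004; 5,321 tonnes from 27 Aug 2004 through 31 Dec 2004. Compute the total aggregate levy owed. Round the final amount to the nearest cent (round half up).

£103617.30

1 Jan – 26 Aug 2004: 34,667 tonnes at £2.53/tonne → £87707.51
27 Aug – 31 Dec 2004: 5,321 tonnes at £2.99/tonne → £15909.79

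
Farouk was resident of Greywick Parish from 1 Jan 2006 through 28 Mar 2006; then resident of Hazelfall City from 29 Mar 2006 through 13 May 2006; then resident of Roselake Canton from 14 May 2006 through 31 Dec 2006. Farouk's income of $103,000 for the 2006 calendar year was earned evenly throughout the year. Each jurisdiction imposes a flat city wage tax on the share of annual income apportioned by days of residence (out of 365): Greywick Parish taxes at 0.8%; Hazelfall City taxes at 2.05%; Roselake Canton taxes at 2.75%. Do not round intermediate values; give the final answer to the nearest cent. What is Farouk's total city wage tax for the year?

$2,262.90

Greywick Parish, 1 Jan – 28 Mar 2006: 87 days → $103,000 × 0.8% × 87/365 = $196.4055
Hazelfall City, 29 Mar – 13 May 2006: 46 days → $103,000 × 2.05% × 46/365 = $266.1068
Roselake Canton, 14 May – 31 Dec 2006: 232 days → $103,000 × 2.75% × 232/365 = $1,800.3836
Total = $2,262.8959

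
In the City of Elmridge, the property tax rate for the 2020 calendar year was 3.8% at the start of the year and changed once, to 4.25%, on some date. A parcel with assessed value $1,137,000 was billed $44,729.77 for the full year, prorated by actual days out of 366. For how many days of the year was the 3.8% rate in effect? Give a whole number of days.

257 days

Let d = days at the first rate; then 366 − d days at the second rate.
$1,137,000 × [3.8%·d + 4.25%·(366−d)] / 366 = $44,729.77
Solving gives d = 257, so the new rate took effect on September 14, 2020.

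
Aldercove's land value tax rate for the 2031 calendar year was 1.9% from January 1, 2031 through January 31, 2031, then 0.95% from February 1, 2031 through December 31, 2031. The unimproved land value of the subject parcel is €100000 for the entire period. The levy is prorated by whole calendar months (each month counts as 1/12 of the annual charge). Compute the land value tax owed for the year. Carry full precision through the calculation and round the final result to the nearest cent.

€1029.17

January 1 – January 31, 2031: 1 month at 1.9% → €100000 × 1.9% × 1/12 = €158.3333
February 1 – December 31, 2031: 11 months at 0.95% → €100000 × 0.95% × 11/12 = €870.8333
Total = €1029.1667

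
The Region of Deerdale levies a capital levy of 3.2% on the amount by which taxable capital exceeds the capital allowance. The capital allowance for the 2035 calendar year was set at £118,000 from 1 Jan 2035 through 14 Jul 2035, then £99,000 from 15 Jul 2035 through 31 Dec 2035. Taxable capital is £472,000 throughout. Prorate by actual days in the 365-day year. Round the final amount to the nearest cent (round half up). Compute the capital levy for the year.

1 Jan – 14 Jul 2035: 195 days, exemption £118,000 → (£472,000 − £118,000) × 3.2% × 195/365 = £6,051.9452
15 Jul – 31 Dec 2035: 170 days, exemption £99,000 → (£472,000 − £99,000) × 3.2% × 170/365 = £5,559.2329
Total = £11,611.1781

£11,611.18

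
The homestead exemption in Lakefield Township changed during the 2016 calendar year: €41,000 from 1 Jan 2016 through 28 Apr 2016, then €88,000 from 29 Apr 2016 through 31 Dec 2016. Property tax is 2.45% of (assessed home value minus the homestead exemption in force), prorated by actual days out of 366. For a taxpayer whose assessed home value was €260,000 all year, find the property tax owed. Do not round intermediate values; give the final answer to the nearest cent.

€4,588.39

1 Jan – 28 Apr 2016: 119 days, exemption €41,000 → (€260,000 − €41,000) × 2.45% × 119/366 = €1,744.5205
29 Apr – 31 Dec 2016: 247 days, exemption €88,000 → (€260,000 − €88,000) × 2.45% × 247/366 = €2,843.8743
Total = €4,588.3948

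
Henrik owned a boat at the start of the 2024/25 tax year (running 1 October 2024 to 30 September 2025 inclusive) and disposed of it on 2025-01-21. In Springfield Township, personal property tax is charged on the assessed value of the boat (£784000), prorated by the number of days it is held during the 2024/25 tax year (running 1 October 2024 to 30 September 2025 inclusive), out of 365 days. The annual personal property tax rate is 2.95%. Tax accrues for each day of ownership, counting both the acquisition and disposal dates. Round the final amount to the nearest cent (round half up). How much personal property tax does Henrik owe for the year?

Days held (2024-10-01 to 2025-01-21): 113 out of 365
Tax = £784000 × 2.95% × 113/365 = £7160.1753

£7160.18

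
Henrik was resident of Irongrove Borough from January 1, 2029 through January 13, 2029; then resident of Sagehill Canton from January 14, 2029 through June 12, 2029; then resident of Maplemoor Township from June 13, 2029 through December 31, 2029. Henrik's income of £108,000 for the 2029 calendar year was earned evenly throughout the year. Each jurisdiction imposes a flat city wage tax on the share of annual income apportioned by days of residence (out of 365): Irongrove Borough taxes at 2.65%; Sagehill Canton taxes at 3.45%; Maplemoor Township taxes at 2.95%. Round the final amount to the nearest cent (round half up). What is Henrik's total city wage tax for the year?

Irongrove Borough, January 1 – January 13, 2029: 13 days → £108,000 × 2.65% × 13/365 = £101.9342
Sagehill Canton, January 14 – June 12, 2029: 150 days → £108,000 × 3.45% × 150/365 = £1,531.2329
Maplemoor Township, June 13 – December 31, 2029: 202 days → £108,000 × 2.95% × 202/365 = £1,763.2110
Total = £3,396.3781

£3,396.38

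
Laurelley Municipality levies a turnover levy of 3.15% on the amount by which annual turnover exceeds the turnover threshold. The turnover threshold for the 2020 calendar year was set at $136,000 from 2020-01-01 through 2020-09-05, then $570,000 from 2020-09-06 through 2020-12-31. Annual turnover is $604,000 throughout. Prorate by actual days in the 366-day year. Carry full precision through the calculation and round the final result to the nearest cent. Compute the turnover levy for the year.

2020-01-01 to 2020-09-05: 249 days, exemption $136,000 → ($604,000 − $136,000) × 3.15% × 249/366 = $10,029.3934
2020-09-06 to 2020-12-31: 117 days, exemption $570,000 → ($604,000 − $570,000) × 3.15% × 117/366 = $342.3689
Total = $10,371.7623

$10,371.76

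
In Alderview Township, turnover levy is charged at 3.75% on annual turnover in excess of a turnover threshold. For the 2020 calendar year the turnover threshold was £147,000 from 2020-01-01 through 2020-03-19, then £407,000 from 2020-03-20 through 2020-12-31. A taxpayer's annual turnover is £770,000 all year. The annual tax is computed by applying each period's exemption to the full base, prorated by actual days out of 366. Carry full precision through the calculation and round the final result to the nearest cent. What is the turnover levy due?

£15,717.01

2020-01-01 to 2020-03-19: 79 days, exemption £147,000 → (£770,000 − £147,000) × 3.75% × 79/366 = £5,042.7254
2020-03-20 to 2020-12-31: 287 days, exemption £407,000 → (£770,000 − £407,000) × 3.75% × 287/366 = £10,674.2828
Total = £15,717.0082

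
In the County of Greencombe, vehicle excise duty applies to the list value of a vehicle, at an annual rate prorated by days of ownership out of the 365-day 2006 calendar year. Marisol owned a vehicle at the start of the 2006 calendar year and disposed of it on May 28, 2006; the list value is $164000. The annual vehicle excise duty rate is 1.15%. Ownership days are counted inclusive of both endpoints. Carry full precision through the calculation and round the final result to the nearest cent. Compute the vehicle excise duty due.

$764.73

Days held (January 1 – May 28, 2006): 148 out of 365
Tax = $164000 × 1.15% × 148/365 = $764.7342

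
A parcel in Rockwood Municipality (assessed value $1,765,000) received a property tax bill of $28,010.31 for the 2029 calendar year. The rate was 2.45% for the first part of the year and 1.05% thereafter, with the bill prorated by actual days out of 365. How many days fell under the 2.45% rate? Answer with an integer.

140 days

Let d = days at the first rate; then 365 − d days at the second rate.
$1,765,000 × [2.45%·d + 1.05%·(365−d)] / 365 = $28,010.31
Solving gives d = 140, so the new rate took effect on 21 May 2029.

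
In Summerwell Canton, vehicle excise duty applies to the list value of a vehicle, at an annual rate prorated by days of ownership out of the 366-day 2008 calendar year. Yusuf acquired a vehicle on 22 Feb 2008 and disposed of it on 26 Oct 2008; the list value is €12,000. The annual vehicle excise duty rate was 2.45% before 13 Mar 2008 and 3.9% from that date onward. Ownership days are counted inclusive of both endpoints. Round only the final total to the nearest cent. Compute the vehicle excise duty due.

€307.61

22 Feb – 12 Mar 2008: 20 days at 2.45% → €12,000 × 2.45% × 20/366 = €16.0656
13 Mar – 26 Oct 2008: 228 days at 3.9% → €12,000 × 3.9% × 228/366 = €291.5410
Total = €307.6066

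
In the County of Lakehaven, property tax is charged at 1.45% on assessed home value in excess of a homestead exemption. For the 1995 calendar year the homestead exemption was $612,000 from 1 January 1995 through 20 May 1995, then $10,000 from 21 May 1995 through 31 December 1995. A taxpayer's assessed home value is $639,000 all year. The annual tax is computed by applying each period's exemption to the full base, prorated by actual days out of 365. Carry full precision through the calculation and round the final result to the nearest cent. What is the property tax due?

$5,772.39

1 January – 20 May 1995: 140 days, exemption $612,000 → ($639,000 − $612,000) × 1.45% × 140/365 = $150.1644
21 May – 31 December 1995: 225 days, exemption $10,000 → ($639,000 − $10,000) × 1.45% × 225/365 = $5,622.2260
Total = $5,772.3904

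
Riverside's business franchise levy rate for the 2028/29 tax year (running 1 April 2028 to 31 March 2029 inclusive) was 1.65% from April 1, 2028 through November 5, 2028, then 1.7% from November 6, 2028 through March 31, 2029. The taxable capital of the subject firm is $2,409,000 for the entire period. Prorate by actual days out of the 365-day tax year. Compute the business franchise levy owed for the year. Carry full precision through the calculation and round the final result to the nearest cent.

$40,230.30

April 1 – November 5, 2028: 219 days at 1.65% → $2,409,000 × 1.65% × 219/365 = $23,849.1000
November 6, 2028 – March 31, 2029: 146 days at 1.7% → $2,409,000 × 1.7% × 146/365 = $16,381.2000
Total = $40,230.3000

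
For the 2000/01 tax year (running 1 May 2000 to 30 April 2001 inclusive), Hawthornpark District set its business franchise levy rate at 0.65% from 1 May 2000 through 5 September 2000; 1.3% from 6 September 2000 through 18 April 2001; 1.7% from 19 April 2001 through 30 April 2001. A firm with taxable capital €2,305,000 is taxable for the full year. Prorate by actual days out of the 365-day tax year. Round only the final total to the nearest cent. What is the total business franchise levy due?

1 May – 5 September 2000: 128 days at 0.65% → €2,305,000 × 0.65% × 128/365 = €5,254.1370
6 September 2000 – 18 April 2001: 225 days at 1.3% → €2,305,000 × 1.3% × 225/365 = €18,471.5753
19 April – 30 April 2001: 12 days at 1.7% → €2,305,000 × 1.7% × 12/365 = €1,288.2740
Total = €25,013.9863

€25,013.99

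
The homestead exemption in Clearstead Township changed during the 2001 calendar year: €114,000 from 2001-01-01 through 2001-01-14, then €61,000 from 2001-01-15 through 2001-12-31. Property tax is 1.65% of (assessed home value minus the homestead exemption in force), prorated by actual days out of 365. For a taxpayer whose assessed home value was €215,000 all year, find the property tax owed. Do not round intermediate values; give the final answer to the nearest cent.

2001-01-01 to 2001-01-14: 14 days, exemption €114,000 → (€215,000 − €114,000) × 1.65% × 14/365 = €63.9205
2001-01-15 to 2001-12-31: 351 days, exemption €61,000 → (€215,000 − €61,000) × 1.65% × 351/365 = €2,443.5370
Total = €2,507.4575

€2,507.46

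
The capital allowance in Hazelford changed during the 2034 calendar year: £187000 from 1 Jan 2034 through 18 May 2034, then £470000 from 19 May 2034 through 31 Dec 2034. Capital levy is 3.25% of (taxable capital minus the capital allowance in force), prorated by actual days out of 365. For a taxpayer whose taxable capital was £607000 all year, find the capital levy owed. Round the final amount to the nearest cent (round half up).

£7929.91

1 Jan – 18 May 2034: 138 days, exemption £187000 → (£607000 − £187000) × 3.25% × 138/365 = £5160.8219
19 May – 31 Dec 2034: 227 days, exemption £470000 → (£607000 − £470000) × 3.25% × 227/365 = £2769.0890
Total = £7929.9110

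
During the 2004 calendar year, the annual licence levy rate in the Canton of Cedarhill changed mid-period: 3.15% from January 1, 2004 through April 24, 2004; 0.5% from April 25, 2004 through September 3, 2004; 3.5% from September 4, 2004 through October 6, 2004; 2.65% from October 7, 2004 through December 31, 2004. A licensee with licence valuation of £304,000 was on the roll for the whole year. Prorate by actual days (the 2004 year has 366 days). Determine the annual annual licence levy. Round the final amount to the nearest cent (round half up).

£6,409.33

January 1 – April 24, 2004: 115 days at 3.15% → £304,000 × 3.15% × 115/366 = £3,008.8525
April 25 – September 3, 2004: 132 days at 0.5% → £304,000 × 0.5% × 132/366 = £548.1967
September 4 – October 6, 2004: 33 days at 3.5% → £304,000 × 3.5% × 33/366 = £959.3443
October 7 – December 31, 2004: 86 days at 2.65% → £304,000 × 2.65% × 86/366 = £1,892.9399
Total = £6,409.3333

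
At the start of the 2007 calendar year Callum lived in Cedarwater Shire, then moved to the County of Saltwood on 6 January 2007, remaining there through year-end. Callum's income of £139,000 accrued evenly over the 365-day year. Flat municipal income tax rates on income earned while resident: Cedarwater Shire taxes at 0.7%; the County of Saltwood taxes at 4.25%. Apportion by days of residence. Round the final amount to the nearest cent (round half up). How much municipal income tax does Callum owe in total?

£5,839.90

Cedarwater Shire, 1 January – 5 January 2007: 5 days → £139,000 × 0.7% × 5/365 = £13.3288
The County of Saltwood, 6 January – 31 December 2007: 360 days → £139,000 × 4.25% × 360/365 = £5,826.5753
Total = £5,839.9041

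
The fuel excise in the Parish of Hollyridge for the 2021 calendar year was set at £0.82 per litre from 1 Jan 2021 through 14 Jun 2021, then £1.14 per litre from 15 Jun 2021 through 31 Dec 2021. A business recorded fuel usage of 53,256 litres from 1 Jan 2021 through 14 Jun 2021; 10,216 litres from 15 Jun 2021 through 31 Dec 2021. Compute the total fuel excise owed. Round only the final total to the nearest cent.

1 Jan – 14 Jun 2021: 53,256 litres at £0.82/litre → £43,669.92
15 Jun – 31 Dec 2021: 10,216 litres at £1.14/litre → £11,646.24

£55,316.16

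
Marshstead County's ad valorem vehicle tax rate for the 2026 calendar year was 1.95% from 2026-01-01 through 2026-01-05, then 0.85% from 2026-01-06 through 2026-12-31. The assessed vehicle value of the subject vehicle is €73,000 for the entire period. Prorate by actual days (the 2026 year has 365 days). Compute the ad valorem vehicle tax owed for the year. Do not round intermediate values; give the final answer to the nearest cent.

€631.50

2026-01-01 to 2026-01-05: 5 days at 1.95% → €73,000 × 1.95% × 5/365 = €19.5000
2026-01-06 to 2026-12-31: 360 days at 0.85% → €73,000 × 0.85% × 360/365 = €612.0000
Total = €631.5000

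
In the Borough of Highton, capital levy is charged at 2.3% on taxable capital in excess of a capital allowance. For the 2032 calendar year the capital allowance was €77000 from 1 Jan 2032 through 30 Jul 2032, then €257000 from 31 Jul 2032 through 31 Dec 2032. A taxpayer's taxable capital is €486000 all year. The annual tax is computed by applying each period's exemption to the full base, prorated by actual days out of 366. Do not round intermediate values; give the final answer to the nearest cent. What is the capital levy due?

€7665.03

1 Jan – 30 Jul 2032: 212 days, exemption €77000 → (€486000 − €77000) × 2.3% × 212/366 = €5448.8634
31 Jul – 31 Dec 2032: 154 days, exemption €257000 → (€486000 − €257000) × 2.3% × 154/366 = €2216.1694
Total = €7665.0328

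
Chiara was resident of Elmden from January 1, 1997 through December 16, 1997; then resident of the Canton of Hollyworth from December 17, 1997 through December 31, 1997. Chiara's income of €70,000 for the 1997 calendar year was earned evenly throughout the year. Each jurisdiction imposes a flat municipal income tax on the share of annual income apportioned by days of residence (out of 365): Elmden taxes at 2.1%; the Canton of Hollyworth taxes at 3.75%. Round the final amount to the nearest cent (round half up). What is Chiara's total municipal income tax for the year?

€1,517.47

Elmden, January 1 – December 16, 1997: 350 days → €70,000 × 2.1% × 350/365 = €1,409.5890
The Canton of Hollyworth, December 17 – December 31, 1997: 15 days → €70,000 × 3.75% × 15/365 = €107.8767
Total = €1,517.4658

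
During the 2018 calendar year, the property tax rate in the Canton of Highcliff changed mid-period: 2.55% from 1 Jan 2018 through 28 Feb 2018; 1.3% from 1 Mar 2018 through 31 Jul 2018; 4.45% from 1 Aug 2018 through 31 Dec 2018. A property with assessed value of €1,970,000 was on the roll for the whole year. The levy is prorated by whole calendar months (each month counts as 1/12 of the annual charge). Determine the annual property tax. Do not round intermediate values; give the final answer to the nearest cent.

€55,570.42

1 Jan – 28 Feb 2018: 2 months at 2.55% → €1,970,000 × 2.55% × 2/12 = €8,372.5000
1 Mar – 31 Jul 2018: 5 months at 1.3% → €1,970,000 × 1.3% × 5/12 = €10,670.8333
1 Aug – 31 Dec 2018: 5 months at 4.45% → €1,970,000 × 4.45% × 5/12 = €36,527.0833
Total = €55,570.4167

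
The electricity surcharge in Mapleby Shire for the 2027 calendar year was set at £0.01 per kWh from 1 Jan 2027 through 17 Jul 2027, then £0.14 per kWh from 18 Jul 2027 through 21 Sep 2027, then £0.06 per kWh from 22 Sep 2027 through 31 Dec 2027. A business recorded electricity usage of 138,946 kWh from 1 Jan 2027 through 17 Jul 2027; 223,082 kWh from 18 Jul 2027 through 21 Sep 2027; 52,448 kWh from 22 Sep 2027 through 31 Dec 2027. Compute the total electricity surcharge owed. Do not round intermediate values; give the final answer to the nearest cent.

1 Jan – 17 Jul 2027: 138,946 kWh at £0.01/kWh → £1,389.46
18 Jul – 21 Sep 2027: 223,082 kWh at £0.14/kWh → £31,231.48
22 Sep – 31 Dec 2027: 52,448 kWh at £0.06/kWh → £3,146.88

£35,767.82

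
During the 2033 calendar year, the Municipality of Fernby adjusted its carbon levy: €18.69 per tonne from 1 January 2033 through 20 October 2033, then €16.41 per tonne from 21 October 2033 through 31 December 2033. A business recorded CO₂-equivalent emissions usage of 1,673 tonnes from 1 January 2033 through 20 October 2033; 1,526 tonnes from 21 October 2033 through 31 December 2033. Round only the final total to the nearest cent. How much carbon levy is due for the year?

€56310.03

1 January – 20 October 2033: 1,673 tonnes at €18.69/tonne → €31268.37
21 October – 31 December 2033: 1,526 tonnes at €16.41/tonne → €25041.66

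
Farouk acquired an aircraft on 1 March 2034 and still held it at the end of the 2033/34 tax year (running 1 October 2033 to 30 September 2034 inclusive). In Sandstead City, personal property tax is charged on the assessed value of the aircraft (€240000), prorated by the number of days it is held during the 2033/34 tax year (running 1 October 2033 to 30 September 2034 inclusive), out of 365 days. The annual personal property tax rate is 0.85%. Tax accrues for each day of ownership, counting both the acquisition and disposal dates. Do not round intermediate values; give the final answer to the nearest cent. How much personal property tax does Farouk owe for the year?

€1196.05

Days held (1 March – 30 September 2034): 214 out of 365
Tax = €240000 × 0.85% × 214/365 = €1196.0548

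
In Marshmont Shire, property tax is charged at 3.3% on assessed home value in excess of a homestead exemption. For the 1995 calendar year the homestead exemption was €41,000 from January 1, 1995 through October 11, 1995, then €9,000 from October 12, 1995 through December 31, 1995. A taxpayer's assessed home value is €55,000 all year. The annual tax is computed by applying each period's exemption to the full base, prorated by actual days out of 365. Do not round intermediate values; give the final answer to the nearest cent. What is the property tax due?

January 1 – October 11, 1995: 284 days, exemption €41,000 → (€55,000 − €41,000) × 3.3% × 284/365 = €359.4740
October 12 – December 31, 1995: 81 days, exemption €9,000 → (€55,000 − €9,000) × 3.3% × 81/365 = €336.8712
Total = €696.3452

€696.35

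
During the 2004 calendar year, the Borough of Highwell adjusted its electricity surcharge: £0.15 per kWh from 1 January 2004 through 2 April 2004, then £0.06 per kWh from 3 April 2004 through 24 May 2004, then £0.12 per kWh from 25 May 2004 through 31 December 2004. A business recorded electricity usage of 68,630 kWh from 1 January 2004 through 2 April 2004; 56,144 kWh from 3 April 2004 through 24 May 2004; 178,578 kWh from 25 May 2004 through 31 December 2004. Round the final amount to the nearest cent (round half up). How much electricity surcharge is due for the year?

£35,092.50

1 January – 2 April 2004: 68,630 kWh at £0.15/kWh → £10,294.50
3 April – 24 May 2004: 56,144 kWh at £0.06/kWh → £3,368.64
25 May – 31 December 2004: 178,578 kWh at £0.12/kWh → £21,429.36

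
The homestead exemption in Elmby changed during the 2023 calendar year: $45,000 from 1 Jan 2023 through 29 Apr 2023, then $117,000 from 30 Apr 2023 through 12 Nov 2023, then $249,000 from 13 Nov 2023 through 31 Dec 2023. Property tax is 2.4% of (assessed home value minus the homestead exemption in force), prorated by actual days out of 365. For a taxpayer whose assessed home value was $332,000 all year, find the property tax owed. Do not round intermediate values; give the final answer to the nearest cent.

1 Jan – 29 Apr 2023: 119 days, exemption $45,000 → ($332,000 − $45,000) × 2.4% × 119/365 = $2,245.6767
30 Apr – 12 Nov 2023: 197 days, exemption $117,000 → ($332,000 − $117,000) × 2.4% × 197/365 = $2,784.9863
13 Nov – 31 Dec 2023: 49 days, exemption $249,000 → ($332,000 − $249,000) × 2.4% × 49/365 = $267.4192
Total = $5,298.0822

$5,298.08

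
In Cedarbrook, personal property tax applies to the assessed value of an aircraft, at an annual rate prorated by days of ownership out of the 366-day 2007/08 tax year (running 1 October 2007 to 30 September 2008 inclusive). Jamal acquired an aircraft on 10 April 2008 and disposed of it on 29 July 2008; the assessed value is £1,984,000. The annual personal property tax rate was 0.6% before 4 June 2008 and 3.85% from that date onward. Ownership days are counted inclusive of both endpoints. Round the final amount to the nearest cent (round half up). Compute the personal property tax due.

£13,476.02

10 April – 3 June 2008: 55 days at 0.6% → £1,984,000 × 0.6% × 55/366 = £1,788.8525
4 June – 29 July 2008: 56 days at 3.85% → £1,984,000 × 3.85% × 56/366 = £11,687.1694
Total = £13,476.0219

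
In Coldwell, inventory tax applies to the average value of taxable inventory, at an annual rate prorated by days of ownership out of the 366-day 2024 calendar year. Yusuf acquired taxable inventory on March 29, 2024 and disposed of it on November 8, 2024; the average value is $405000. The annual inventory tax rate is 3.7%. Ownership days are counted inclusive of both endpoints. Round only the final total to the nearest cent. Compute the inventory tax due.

Days held (March 29 – November 8, 2024): 225 out of 366
Tax = $405000 × 3.7% × 225/366 = $9212.0902

$9212.09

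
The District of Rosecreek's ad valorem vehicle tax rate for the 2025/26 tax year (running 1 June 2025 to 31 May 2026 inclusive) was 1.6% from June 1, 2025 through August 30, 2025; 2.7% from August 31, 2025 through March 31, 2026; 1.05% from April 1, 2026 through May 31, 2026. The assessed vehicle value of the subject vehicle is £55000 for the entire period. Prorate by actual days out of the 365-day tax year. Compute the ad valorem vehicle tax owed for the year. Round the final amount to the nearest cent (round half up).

£1182.50

June 1 – August 30, 2025: 91 days at 1.6% → £55000 × 1.6% × 91/365 = £219.3973
August 31, 2025 – March 31, 2026: 213 days at 2.7% → £55000 × 2.7% × 213/365 = £866.5890
April 1 – May 31, 2026: 61 days at 1.05% → £55000 × 1.05% × 61/365 = £96.5137
Total = £1182.5000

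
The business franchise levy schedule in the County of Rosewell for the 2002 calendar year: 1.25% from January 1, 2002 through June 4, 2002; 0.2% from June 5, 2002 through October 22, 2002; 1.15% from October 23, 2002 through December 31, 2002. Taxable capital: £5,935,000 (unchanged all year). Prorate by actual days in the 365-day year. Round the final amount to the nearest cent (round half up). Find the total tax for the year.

£49,146.68

January 1 – June 4, 2002: 155 days at 1.25% → £5,935,000 × 1.25% × 155/365 = £31,504.2808
June 5 – October 22, 2002: 140 days at 0.2% → £5,935,000 × 0.2% × 140/365 = £4,552.8767
October 23 – December 31, 2002: 70 days at 1.15% → £5,935,000 × 1.15% × 70/365 = £13,089.5205
Total = £49,146.6781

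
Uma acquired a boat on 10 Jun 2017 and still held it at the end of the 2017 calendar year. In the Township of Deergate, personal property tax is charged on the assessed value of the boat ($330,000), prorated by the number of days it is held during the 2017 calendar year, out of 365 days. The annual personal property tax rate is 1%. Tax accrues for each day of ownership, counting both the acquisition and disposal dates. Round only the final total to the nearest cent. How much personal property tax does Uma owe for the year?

$1,853.42

Days held (10 Jun – 31 Dec 2017): 205 out of 365
Tax = $330,000 × 1% × 205/365 = $1,853.4247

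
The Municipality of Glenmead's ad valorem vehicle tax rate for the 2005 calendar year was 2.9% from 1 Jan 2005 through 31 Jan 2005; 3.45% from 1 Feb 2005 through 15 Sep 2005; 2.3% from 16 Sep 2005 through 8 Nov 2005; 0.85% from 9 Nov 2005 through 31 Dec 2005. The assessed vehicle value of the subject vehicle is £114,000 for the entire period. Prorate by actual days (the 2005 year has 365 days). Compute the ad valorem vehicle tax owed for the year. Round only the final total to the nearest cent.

1 Jan – 31 Jan 2005: 31 days at 2.9% → £114,000 × 2.9% × 31/365 = £280.7836
1 Feb – 15 Sep 2005: 227 days at 3.45% → £114,000 × 3.45% × 227/365 = £2,446.0027
16 Sep – 8 Nov 2005: 54 days at 2.3% → £114,000 × 2.3% × 54/365 = £387.9123
9 Nov – 31 Dec 2005: 53 days at 0.85% → £114,000 × 0.85% × 53/365 = £140.7041
Total = £3,255.4027

£3,255.40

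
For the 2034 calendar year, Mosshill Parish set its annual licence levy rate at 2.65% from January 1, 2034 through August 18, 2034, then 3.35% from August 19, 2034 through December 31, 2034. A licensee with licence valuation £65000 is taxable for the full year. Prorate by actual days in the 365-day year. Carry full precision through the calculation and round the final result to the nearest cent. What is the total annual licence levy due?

£1890.79

January 1 – August 18, 2034: 230 days at 2.65% → £65000 × 2.65% × 230/365 = £1085.4110
August 19 – December 31, 2034: 135 days at 3.35% → £65000 × 3.35% × 135/365 = £805.3767
Total = £1890.7877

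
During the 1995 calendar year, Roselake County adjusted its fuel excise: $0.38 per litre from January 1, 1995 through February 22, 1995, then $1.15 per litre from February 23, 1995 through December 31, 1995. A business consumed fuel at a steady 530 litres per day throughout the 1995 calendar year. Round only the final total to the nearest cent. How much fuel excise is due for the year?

$200,838.20

January 1 – February 22, 1995: 53 days × 530 litres/day = 28,090 litres at $0.38/litre → $10,674.20
February 23 – December 31, 1995: 312 days × 530 litres/day = 165,360 litres at $1.15/litre → $190,164.00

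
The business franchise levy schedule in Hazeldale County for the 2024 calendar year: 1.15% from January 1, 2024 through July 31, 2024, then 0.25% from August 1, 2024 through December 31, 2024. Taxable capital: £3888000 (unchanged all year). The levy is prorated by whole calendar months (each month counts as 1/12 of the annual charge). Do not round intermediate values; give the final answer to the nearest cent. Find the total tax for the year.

£30132.00

January 1 – July 31, 2024: 7 months at 1.15% → £3888000 × 1.15% × 7/12 = £26082.0000
August 1 – December 31, 2024: 5 months at 0.25% → £3888000 × 0.25% × 5/12 = £4050.0000
Total = £30132.0000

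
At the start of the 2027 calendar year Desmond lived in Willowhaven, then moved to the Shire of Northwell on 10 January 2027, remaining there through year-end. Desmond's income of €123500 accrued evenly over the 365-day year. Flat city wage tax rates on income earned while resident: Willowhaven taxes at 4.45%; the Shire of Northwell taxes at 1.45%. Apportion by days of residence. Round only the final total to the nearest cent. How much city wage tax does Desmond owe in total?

Willowhaven, 1 January – 9 January 2027: 9 days → €123500 × 4.45% × 9/365 = €135.5116
The Shire of Northwell, 10 January – 31 December 2027: 356 days → €123500 × 1.45% × 356/365 = €1746.5945
Total = €1882.1062

€1882.11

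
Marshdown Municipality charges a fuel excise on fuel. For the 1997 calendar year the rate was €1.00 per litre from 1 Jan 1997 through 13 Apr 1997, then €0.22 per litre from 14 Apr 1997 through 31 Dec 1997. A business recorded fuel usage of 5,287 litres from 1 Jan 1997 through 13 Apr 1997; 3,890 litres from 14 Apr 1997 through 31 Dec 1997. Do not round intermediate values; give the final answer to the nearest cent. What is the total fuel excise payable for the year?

€6,142.80

1 Jan – 13 Apr 1997: 5,287 litres at €1.00/litre → €5,287.00
14 Apr – 31 Dec 1997: 3,890 litres at €0.22/litre → €855.80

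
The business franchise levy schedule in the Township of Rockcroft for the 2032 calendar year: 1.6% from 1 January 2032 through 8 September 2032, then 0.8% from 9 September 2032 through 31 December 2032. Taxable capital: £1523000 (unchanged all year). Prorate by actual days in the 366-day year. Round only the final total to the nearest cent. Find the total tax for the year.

£20572.98

1 January – 8 September 2032: 252 days at 1.6% → £1523000 × 1.6% × 252/366 = £16777.9672
9 September – 31 December 2032: 114 days at 0.8% → £1523000 × 0.8% × 114/366 = £3795.0164
Total = £20572.9836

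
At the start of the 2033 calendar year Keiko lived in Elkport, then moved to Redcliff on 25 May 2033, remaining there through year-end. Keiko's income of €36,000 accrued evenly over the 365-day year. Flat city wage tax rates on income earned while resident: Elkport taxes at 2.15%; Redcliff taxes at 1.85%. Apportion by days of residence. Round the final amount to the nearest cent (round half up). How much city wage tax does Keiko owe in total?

Elkport, 1 January – 24 May 2033: 144 days → €36,000 × 2.15% × 144/365 = €305.3589
Redcliff, 25 May – 31 December 2033: 221 days → €36,000 × 1.85% × 221/365 = €403.2493
Total = €708.6082

€708.61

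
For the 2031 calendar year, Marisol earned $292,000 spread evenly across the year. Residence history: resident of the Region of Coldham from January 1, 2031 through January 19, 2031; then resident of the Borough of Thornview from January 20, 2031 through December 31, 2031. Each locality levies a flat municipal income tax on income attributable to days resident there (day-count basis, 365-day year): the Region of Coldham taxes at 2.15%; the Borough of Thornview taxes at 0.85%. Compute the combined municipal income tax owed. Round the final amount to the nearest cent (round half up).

The Region of Coldham, January 1 – January 19, 2031: 19 days → $292,000 × 2.15% × 19/365 = $326.8000
The Borough of Thornview, January 20 – December 31, 2031: 346 days → $292,000 × 0.85% × 346/365 = $2,352.8000
Total = $2,679.6000

$2,679.60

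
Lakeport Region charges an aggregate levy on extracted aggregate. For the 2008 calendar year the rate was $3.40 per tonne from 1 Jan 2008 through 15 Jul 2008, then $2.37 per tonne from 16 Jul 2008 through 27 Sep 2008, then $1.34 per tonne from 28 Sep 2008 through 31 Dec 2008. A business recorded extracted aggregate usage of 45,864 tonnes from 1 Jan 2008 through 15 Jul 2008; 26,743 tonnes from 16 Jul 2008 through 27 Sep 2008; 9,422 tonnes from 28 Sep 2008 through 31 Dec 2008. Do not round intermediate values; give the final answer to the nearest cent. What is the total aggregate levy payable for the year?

1 Jan – 15 Jul 2008: 45,864 tonnes at $3.40/tonne → $155,937.60
16 Jul – 27 Sep 2008: 26,743 tonnes at $2.37/tonne → $63,380.91
28 Sep – 31 Dec 2008: 9,422 tonnes at $1.34/tonne → $12,625.48

$231,943.99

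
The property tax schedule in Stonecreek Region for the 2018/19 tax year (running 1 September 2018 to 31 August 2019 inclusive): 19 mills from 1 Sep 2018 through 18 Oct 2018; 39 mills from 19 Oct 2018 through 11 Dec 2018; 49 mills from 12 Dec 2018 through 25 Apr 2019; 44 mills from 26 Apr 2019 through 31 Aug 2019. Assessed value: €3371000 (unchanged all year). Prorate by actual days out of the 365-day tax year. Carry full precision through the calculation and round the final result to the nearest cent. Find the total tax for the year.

€140981.68

1 Sep – 18 Oct 2018: 48 days at 19 mills → €3371000 × 1.9% × 48/365 = €8422.8822
19 Oct – 11 Dec 2018: 54 days at 39 mills → €3371000 × 3.9% × 54/365 = €19450.2082
12 Dec 2018 – 25 Apr 2019: 135 days at 49 mills → €3371000 × 4.9% × 135/365 = €61093.6027
26 Apr – 31 Aug 2019: 128 days at 44 mills → €3371000 × 4.4% × 128/365 = €52014.9918
Total = €140981.6849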